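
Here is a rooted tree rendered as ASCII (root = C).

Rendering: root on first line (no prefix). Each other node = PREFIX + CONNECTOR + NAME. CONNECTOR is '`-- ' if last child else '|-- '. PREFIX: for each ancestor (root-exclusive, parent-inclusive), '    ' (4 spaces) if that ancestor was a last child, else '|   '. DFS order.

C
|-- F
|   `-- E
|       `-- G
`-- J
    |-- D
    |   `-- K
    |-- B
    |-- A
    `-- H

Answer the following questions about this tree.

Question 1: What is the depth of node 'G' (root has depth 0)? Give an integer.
Answer: 3

Derivation:
Path from root to G: C -> F -> E -> G
Depth = number of edges = 3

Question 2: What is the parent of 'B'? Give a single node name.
Answer: J

Derivation:
Scan adjacency: B appears as child of J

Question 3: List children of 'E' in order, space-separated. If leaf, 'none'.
Node E's children (from adjacency): G

Answer: G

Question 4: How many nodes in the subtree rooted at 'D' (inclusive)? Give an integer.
Answer: 2

Derivation:
Subtree rooted at D contains: D, K
Count = 2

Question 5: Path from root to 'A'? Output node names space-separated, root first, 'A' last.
Answer: C J A

Derivation:
Walk down from root: C -> J -> A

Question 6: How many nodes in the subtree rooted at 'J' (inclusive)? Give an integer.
Answer: 6

Derivation:
Subtree rooted at J contains: A, B, D, H, J, K
Count = 6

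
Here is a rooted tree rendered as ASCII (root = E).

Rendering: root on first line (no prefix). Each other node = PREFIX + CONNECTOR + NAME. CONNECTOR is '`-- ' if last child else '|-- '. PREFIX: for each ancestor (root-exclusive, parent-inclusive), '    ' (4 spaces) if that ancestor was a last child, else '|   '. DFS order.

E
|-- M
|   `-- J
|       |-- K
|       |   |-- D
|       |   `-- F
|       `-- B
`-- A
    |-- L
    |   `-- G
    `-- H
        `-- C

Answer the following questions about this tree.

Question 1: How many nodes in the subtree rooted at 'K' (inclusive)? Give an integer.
Subtree rooted at K contains: D, F, K
Count = 3

Answer: 3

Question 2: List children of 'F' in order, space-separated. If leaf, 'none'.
Node F's children (from adjacency): (leaf)

Answer: none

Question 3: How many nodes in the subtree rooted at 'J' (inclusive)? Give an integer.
Answer: 5

Derivation:
Subtree rooted at J contains: B, D, F, J, K
Count = 5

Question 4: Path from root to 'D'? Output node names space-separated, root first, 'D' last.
Walk down from root: E -> M -> J -> K -> D

Answer: E M J K D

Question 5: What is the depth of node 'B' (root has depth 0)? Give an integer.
Path from root to B: E -> M -> J -> B
Depth = number of edges = 3

Answer: 3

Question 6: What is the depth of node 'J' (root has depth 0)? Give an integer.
Answer: 2

Derivation:
Path from root to J: E -> M -> J
Depth = number of edges = 2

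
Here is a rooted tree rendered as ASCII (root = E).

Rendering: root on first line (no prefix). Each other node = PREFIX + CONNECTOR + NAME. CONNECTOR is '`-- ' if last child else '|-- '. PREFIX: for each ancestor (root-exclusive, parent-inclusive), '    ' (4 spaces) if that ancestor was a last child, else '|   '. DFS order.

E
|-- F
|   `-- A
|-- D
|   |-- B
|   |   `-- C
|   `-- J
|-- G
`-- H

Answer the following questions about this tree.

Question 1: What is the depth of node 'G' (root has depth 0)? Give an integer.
Answer: 1

Derivation:
Path from root to G: E -> G
Depth = number of edges = 1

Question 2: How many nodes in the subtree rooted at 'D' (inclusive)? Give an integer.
Answer: 4

Derivation:
Subtree rooted at D contains: B, C, D, J
Count = 4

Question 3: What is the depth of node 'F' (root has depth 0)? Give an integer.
Path from root to F: E -> F
Depth = number of edges = 1

Answer: 1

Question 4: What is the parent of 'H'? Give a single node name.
Answer: E

Derivation:
Scan adjacency: H appears as child of E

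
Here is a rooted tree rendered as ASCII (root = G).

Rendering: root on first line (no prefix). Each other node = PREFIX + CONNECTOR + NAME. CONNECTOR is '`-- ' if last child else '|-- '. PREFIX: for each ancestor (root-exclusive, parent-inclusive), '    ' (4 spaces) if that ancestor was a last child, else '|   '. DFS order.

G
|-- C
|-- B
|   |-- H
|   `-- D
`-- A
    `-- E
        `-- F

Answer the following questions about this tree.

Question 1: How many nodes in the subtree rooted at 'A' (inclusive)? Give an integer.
Answer: 3

Derivation:
Subtree rooted at A contains: A, E, F
Count = 3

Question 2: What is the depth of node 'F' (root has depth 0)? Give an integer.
Path from root to F: G -> A -> E -> F
Depth = number of edges = 3

Answer: 3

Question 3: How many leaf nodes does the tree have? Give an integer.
Leaves (nodes with no children): C, D, F, H

Answer: 4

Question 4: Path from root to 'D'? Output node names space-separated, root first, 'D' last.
Walk down from root: G -> B -> D

Answer: G B D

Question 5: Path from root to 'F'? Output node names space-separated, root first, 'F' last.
Walk down from root: G -> A -> E -> F

Answer: G A E F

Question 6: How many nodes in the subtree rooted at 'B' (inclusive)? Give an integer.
Answer: 3

Derivation:
Subtree rooted at B contains: B, D, H
Count = 3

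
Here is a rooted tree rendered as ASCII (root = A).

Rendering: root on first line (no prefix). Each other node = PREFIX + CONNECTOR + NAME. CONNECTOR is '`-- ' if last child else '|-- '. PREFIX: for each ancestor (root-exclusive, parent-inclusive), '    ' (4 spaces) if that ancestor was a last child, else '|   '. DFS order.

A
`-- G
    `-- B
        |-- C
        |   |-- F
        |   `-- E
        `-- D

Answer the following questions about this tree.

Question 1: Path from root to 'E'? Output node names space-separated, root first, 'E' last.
Walk down from root: A -> G -> B -> C -> E

Answer: A G B C E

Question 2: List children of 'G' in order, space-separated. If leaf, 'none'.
Node G's children (from adjacency): B

Answer: B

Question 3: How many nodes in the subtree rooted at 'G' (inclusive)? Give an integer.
Subtree rooted at G contains: B, C, D, E, F, G
Count = 6

Answer: 6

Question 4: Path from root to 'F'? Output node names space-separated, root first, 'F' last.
Answer: A G B C F

Derivation:
Walk down from root: A -> G -> B -> C -> F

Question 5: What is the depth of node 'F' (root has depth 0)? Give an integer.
Answer: 4

Derivation:
Path from root to F: A -> G -> B -> C -> F
Depth = number of edges = 4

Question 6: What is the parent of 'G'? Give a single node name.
Answer: A

Derivation:
Scan adjacency: G appears as child of A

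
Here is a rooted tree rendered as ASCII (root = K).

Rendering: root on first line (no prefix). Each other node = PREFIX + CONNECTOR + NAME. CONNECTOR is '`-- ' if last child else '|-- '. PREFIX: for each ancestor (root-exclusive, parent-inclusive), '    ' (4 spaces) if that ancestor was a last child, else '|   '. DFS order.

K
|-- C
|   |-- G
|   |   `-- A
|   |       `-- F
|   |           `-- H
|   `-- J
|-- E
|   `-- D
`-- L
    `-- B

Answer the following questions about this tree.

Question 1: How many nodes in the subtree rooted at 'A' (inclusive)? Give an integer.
Subtree rooted at A contains: A, F, H
Count = 3

Answer: 3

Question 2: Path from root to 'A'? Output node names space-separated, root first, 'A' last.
Walk down from root: K -> C -> G -> A

Answer: K C G A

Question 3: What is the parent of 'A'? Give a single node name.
Scan adjacency: A appears as child of G

Answer: G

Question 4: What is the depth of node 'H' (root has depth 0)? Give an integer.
Path from root to H: K -> C -> G -> A -> F -> H
Depth = number of edges = 5

Answer: 5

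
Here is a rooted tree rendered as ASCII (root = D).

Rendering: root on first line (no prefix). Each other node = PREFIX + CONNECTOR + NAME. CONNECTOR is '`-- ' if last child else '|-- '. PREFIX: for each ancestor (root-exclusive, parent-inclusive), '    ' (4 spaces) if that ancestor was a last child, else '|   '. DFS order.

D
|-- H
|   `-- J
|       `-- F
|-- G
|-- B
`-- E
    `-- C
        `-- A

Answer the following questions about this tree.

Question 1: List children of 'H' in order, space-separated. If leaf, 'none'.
Answer: J

Derivation:
Node H's children (from adjacency): J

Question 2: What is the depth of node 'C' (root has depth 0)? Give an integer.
Path from root to C: D -> E -> C
Depth = number of edges = 2

Answer: 2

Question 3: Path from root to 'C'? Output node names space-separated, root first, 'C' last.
Answer: D E C

Derivation:
Walk down from root: D -> E -> C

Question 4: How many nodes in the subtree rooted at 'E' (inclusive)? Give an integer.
Subtree rooted at E contains: A, C, E
Count = 3

Answer: 3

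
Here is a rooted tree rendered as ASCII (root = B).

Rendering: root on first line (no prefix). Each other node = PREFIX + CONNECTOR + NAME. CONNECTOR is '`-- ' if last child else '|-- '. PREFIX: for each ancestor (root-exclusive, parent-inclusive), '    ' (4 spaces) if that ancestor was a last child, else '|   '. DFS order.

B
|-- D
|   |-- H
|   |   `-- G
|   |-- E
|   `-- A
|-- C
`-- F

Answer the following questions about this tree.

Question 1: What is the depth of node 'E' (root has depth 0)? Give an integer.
Path from root to E: B -> D -> E
Depth = number of edges = 2

Answer: 2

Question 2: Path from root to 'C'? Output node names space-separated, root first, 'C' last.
Answer: B C

Derivation:
Walk down from root: B -> C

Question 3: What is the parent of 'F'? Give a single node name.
Answer: B

Derivation:
Scan adjacency: F appears as child of B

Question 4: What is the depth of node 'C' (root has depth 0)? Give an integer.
Path from root to C: B -> C
Depth = number of edges = 1

Answer: 1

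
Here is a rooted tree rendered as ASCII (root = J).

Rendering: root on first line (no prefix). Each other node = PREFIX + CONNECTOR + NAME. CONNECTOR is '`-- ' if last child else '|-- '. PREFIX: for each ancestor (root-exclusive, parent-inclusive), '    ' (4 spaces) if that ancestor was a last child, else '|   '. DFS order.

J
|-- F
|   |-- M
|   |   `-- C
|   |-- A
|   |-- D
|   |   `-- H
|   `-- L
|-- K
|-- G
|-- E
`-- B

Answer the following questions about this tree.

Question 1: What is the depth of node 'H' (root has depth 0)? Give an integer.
Path from root to H: J -> F -> D -> H
Depth = number of edges = 3

Answer: 3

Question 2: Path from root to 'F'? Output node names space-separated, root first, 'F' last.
Walk down from root: J -> F

Answer: J F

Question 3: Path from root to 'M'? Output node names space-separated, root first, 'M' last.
Walk down from root: J -> F -> M

Answer: J F M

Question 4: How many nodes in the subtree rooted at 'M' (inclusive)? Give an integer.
Subtree rooted at M contains: C, M
Count = 2

Answer: 2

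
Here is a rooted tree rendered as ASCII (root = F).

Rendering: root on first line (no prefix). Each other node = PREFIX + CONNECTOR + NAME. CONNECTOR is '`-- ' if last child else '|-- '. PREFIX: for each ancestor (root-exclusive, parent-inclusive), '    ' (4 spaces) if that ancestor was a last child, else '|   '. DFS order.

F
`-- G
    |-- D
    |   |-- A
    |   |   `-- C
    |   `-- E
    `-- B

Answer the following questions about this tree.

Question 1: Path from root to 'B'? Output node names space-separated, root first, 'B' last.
Answer: F G B

Derivation:
Walk down from root: F -> G -> B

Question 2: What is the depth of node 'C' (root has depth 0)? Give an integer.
Answer: 4

Derivation:
Path from root to C: F -> G -> D -> A -> C
Depth = number of edges = 4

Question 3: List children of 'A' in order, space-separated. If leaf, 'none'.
Node A's children (from adjacency): C

Answer: C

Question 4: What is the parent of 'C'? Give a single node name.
Answer: A

Derivation:
Scan adjacency: C appears as child of A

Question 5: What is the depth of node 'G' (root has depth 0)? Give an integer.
Path from root to G: F -> G
Depth = number of edges = 1

Answer: 1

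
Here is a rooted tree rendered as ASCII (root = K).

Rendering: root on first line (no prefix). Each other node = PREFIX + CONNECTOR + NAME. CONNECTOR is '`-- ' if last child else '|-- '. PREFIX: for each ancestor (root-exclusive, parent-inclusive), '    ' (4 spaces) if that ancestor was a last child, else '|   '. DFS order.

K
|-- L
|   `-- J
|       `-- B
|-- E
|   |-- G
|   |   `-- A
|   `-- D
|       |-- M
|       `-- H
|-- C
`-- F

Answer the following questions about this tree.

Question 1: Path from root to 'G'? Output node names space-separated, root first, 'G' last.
Walk down from root: K -> E -> G

Answer: K E G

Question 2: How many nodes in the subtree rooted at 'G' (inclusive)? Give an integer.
Subtree rooted at G contains: A, G
Count = 2

Answer: 2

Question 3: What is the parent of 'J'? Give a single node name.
Scan adjacency: J appears as child of L

Answer: L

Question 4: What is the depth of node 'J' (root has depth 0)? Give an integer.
Answer: 2

Derivation:
Path from root to J: K -> L -> J
Depth = number of edges = 2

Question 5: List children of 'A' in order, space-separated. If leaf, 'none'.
Node A's children (from adjacency): (leaf)

Answer: none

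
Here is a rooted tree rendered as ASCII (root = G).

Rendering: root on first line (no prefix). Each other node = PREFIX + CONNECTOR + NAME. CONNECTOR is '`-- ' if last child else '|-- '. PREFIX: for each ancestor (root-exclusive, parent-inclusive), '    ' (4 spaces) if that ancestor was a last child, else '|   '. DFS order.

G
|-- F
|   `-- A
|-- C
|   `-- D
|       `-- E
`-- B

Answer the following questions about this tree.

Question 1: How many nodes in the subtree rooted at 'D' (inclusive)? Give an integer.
Answer: 2

Derivation:
Subtree rooted at D contains: D, E
Count = 2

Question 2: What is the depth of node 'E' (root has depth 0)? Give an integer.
Answer: 3

Derivation:
Path from root to E: G -> C -> D -> E
Depth = number of edges = 3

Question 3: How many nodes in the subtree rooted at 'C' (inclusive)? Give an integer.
Answer: 3

Derivation:
Subtree rooted at C contains: C, D, E
Count = 3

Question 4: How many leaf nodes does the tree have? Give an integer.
Leaves (nodes with no children): A, B, E

Answer: 3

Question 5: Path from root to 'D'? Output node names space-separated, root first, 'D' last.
Walk down from root: G -> C -> D

Answer: G C D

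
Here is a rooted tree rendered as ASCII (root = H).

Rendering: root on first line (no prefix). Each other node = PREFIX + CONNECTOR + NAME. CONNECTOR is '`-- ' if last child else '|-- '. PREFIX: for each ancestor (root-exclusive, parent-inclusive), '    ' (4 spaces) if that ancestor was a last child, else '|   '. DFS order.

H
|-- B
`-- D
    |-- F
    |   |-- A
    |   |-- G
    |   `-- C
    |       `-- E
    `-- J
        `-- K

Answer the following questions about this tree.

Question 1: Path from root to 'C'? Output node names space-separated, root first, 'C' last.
Walk down from root: H -> D -> F -> C

Answer: H D F C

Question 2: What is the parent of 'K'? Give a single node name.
Scan adjacency: K appears as child of J

Answer: J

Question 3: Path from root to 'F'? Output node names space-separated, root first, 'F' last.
Walk down from root: H -> D -> F

Answer: H D F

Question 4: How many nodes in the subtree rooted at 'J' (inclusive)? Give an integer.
Answer: 2

Derivation:
Subtree rooted at J contains: J, K
Count = 2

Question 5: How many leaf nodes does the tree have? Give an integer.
Answer: 5

Derivation:
Leaves (nodes with no children): A, B, E, G, K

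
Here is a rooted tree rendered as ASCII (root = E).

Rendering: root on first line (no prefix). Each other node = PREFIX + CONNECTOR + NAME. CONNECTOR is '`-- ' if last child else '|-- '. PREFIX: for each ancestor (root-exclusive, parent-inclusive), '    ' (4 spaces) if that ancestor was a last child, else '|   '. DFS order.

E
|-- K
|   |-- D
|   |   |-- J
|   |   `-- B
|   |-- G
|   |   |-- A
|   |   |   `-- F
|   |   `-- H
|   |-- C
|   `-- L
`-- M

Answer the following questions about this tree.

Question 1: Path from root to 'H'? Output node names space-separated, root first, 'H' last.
Walk down from root: E -> K -> G -> H

Answer: E K G H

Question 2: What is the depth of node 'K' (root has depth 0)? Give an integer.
Path from root to K: E -> K
Depth = number of edges = 1

Answer: 1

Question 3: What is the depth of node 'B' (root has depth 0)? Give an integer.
Path from root to B: E -> K -> D -> B
Depth = number of edges = 3

Answer: 3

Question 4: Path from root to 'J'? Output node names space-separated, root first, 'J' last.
Walk down from root: E -> K -> D -> J

Answer: E K D J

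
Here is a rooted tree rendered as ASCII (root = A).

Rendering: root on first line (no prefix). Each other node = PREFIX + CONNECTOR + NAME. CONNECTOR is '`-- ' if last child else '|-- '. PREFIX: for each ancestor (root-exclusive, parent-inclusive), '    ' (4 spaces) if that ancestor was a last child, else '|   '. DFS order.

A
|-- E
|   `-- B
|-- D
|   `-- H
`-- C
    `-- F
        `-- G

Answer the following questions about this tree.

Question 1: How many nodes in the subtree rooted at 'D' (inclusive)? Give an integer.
Subtree rooted at D contains: D, H
Count = 2

Answer: 2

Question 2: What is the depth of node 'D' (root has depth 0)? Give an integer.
Path from root to D: A -> D
Depth = number of edges = 1

Answer: 1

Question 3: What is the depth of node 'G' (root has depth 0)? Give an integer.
Path from root to G: A -> C -> F -> G
Depth = number of edges = 3

Answer: 3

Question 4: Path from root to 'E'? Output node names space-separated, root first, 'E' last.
Walk down from root: A -> E

Answer: A E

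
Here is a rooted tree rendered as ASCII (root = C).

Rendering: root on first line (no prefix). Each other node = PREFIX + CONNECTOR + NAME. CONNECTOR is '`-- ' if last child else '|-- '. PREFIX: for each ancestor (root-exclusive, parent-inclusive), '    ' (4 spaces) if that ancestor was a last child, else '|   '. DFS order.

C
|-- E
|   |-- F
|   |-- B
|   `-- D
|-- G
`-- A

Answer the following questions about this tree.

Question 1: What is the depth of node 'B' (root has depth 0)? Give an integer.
Answer: 2

Derivation:
Path from root to B: C -> E -> B
Depth = number of edges = 2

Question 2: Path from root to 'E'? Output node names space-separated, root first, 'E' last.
Walk down from root: C -> E

Answer: C E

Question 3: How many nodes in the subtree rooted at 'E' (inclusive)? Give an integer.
Answer: 4

Derivation:
Subtree rooted at E contains: B, D, E, F
Count = 4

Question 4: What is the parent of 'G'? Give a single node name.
Answer: C

Derivation:
Scan adjacency: G appears as child of C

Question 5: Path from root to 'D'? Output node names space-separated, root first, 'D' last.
Answer: C E D

Derivation:
Walk down from root: C -> E -> D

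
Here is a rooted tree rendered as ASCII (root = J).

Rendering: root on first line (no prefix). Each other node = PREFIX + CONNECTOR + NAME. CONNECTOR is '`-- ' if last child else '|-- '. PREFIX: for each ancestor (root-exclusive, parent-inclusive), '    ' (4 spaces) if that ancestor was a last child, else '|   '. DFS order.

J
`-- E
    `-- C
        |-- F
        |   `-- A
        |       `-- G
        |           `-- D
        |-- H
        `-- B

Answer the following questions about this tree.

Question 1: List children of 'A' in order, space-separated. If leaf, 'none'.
Node A's children (from adjacency): G

Answer: G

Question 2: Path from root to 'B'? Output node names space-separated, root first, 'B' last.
Walk down from root: J -> E -> C -> B

Answer: J E C B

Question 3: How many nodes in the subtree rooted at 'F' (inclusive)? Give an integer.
Subtree rooted at F contains: A, D, F, G
Count = 4

Answer: 4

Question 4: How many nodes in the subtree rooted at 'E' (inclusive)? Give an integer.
Subtree rooted at E contains: A, B, C, D, E, F, G, H
Count = 8

Answer: 8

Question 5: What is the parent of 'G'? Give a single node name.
Scan adjacency: G appears as child of A

Answer: A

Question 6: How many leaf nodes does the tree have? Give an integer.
Leaves (nodes with no children): B, D, H

Answer: 3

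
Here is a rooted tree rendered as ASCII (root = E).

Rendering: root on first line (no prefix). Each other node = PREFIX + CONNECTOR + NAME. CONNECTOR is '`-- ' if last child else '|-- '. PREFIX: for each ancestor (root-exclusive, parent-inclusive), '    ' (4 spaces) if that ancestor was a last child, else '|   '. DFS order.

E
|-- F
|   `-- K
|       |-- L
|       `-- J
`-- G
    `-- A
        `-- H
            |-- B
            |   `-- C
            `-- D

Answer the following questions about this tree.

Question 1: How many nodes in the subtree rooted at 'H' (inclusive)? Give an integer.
Answer: 4

Derivation:
Subtree rooted at H contains: B, C, D, H
Count = 4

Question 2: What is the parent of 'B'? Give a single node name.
Scan adjacency: B appears as child of H

Answer: H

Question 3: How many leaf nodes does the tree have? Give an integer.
Leaves (nodes with no children): C, D, J, L

Answer: 4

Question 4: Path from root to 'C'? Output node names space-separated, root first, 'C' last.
Walk down from root: E -> G -> A -> H -> B -> C

Answer: E G A H B C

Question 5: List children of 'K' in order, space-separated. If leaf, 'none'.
Answer: L J

Derivation:
Node K's children (from adjacency): L, J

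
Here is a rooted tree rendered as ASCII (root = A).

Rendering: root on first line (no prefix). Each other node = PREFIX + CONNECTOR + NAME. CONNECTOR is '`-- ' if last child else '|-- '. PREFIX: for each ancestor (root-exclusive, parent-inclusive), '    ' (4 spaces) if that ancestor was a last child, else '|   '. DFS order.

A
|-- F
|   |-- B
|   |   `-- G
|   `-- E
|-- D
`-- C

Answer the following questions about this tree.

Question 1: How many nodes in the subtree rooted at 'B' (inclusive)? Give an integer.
Answer: 2

Derivation:
Subtree rooted at B contains: B, G
Count = 2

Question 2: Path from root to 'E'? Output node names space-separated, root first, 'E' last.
Answer: A F E

Derivation:
Walk down from root: A -> F -> E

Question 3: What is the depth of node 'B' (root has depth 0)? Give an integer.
Answer: 2

Derivation:
Path from root to B: A -> F -> B
Depth = number of edges = 2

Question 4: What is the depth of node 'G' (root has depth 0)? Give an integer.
Answer: 3

Derivation:
Path from root to G: A -> F -> B -> G
Depth = number of edges = 3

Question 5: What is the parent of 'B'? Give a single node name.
Answer: F

Derivation:
Scan adjacency: B appears as child of F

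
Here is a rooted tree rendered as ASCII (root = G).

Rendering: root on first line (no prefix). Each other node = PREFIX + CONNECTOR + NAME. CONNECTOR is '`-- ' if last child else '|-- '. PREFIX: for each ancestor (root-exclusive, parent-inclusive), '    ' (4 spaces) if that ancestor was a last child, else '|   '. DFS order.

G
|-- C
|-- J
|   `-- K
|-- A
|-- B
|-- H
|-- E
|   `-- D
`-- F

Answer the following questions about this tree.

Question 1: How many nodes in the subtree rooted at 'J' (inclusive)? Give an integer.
Answer: 2

Derivation:
Subtree rooted at J contains: J, K
Count = 2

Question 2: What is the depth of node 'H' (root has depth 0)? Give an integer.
Path from root to H: G -> H
Depth = number of edges = 1

Answer: 1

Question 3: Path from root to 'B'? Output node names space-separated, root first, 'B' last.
Answer: G B

Derivation:
Walk down from root: G -> B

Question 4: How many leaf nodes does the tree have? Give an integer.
Answer: 7

Derivation:
Leaves (nodes with no children): A, B, C, D, F, H, K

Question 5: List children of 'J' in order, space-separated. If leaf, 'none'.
Node J's children (from adjacency): K

Answer: K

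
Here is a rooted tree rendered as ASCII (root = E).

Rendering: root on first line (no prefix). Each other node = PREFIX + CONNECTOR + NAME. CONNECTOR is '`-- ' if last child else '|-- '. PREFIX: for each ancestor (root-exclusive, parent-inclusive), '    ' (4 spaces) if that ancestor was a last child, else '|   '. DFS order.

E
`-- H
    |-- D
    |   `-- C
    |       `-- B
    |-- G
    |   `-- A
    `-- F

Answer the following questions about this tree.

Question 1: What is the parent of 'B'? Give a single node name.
Scan adjacency: B appears as child of C

Answer: C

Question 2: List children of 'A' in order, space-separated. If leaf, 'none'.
Node A's children (from adjacency): (leaf)

Answer: none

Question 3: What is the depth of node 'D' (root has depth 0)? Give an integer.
Answer: 2

Derivation:
Path from root to D: E -> H -> D
Depth = number of edges = 2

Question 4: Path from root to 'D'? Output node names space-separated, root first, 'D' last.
Answer: E H D

Derivation:
Walk down from root: E -> H -> D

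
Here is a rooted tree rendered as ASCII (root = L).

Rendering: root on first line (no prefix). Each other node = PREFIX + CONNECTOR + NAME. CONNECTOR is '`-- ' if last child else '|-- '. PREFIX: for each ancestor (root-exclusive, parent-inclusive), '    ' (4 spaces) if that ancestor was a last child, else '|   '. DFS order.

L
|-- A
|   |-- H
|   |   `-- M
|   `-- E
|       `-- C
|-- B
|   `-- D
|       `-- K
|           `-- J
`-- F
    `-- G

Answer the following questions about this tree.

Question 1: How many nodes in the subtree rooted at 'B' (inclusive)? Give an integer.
Answer: 4

Derivation:
Subtree rooted at B contains: B, D, J, K
Count = 4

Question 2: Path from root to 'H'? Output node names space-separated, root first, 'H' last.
Walk down from root: L -> A -> H

Answer: L A H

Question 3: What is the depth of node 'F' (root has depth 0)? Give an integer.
Path from root to F: L -> F
Depth = number of edges = 1

Answer: 1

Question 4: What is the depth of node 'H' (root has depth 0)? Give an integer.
Path from root to H: L -> A -> H
Depth = number of edges = 2

Answer: 2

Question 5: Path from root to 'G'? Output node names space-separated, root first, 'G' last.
Answer: L F G

Derivation:
Walk down from root: L -> F -> G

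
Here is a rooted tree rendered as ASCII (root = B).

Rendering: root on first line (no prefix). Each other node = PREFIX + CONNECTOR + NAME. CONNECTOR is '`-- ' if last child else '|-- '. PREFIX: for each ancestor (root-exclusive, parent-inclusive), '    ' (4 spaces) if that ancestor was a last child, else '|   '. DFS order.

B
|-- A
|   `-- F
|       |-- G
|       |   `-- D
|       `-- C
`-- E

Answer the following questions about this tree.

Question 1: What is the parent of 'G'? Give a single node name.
Answer: F

Derivation:
Scan adjacency: G appears as child of F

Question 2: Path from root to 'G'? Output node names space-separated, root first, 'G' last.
Answer: B A F G

Derivation:
Walk down from root: B -> A -> F -> G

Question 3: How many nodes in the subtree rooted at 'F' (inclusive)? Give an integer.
Subtree rooted at F contains: C, D, F, G
Count = 4

Answer: 4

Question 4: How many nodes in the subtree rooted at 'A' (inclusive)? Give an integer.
Answer: 5

Derivation:
Subtree rooted at A contains: A, C, D, F, G
Count = 5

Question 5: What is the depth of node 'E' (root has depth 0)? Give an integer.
Answer: 1

Derivation:
Path from root to E: B -> E
Depth = number of edges = 1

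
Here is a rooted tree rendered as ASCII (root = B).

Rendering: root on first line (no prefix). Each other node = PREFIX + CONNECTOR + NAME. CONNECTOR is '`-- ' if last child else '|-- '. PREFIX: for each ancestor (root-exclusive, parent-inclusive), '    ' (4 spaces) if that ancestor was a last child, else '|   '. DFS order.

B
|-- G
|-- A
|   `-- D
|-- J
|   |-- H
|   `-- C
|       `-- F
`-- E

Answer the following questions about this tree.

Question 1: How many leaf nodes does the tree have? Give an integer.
Leaves (nodes with no children): D, E, F, G, H

Answer: 5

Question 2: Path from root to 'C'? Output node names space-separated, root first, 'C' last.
Answer: B J C

Derivation:
Walk down from root: B -> J -> C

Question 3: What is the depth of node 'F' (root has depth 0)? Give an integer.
Path from root to F: B -> J -> C -> F
Depth = number of edges = 3

Answer: 3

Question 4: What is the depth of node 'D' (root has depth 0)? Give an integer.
Answer: 2

Derivation:
Path from root to D: B -> A -> D
Depth = number of edges = 2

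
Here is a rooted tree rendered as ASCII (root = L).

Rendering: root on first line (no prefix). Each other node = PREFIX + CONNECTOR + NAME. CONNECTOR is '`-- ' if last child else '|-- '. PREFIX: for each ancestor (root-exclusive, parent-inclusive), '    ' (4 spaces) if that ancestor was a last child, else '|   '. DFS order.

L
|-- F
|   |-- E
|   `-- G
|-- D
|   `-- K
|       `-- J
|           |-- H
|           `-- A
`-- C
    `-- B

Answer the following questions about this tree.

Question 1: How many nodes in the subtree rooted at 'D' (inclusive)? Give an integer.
Answer: 5

Derivation:
Subtree rooted at D contains: A, D, H, J, K
Count = 5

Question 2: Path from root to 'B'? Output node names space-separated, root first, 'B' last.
Walk down from root: L -> C -> B

Answer: L C B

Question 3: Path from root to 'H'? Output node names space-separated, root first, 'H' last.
Walk down from root: L -> D -> K -> J -> H

Answer: L D K J H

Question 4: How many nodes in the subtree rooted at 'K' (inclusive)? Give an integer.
Answer: 4

Derivation:
Subtree rooted at K contains: A, H, J, K
Count = 4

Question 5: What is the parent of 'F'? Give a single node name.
Answer: L

Derivation:
Scan adjacency: F appears as child of L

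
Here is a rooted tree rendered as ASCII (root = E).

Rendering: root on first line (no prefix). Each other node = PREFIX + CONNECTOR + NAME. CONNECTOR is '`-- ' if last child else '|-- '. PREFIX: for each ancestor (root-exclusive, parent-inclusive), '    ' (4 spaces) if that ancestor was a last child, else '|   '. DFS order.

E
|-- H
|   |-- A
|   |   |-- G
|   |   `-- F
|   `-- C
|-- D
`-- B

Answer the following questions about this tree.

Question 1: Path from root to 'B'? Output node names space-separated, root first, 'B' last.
Answer: E B

Derivation:
Walk down from root: E -> B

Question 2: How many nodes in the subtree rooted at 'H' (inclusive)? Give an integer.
Subtree rooted at H contains: A, C, F, G, H
Count = 5

Answer: 5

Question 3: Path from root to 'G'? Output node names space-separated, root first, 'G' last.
Walk down from root: E -> H -> A -> G

Answer: E H A G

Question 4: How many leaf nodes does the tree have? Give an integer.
Answer: 5

Derivation:
Leaves (nodes with no children): B, C, D, F, G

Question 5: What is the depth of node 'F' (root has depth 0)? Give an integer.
Answer: 3

Derivation:
Path from root to F: E -> H -> A -> F
Depth = number of edges = 3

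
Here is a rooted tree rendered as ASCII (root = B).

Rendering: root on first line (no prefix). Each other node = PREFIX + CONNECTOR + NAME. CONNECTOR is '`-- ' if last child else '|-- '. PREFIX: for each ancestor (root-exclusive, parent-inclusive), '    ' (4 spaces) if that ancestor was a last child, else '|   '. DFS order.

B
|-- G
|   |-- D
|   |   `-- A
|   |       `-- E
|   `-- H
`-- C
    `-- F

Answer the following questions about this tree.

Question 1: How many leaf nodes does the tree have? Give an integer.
Leaves (nodes with no children): E, F, H

Answer: 3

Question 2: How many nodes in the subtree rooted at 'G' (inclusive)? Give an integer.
Answer: 5

Derivation:
Subtree rooted at G contains: A, D, E, G, H
Count = 5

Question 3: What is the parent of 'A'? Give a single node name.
Answer: D

Derivation:
Scan adjacency: A appears as child of D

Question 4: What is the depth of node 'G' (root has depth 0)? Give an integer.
Answer: 1

Derivation:
Path from root to G: B -> G
Depth = number of edges = 1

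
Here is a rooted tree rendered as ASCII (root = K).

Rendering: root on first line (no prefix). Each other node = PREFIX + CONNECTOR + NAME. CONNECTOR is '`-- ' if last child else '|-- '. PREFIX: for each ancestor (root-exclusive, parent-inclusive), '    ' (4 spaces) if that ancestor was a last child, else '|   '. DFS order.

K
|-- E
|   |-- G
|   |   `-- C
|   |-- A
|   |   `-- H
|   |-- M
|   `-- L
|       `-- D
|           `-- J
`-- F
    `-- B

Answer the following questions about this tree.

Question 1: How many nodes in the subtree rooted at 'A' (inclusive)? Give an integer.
Subtree rooted at A contains: A, H
Count = 2

Answer: 2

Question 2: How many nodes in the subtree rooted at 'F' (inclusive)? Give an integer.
Answer: 2

Derivation:
Subtree rooted at F contains: B, F
Count = 2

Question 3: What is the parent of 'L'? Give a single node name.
Answer: E

Derivation:
Scan adjacency: L appears as child of E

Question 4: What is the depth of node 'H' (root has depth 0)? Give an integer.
Answer: 3

Derivation:
Path from root to H: K -> E -> A -> H
Depth = number of edges = 3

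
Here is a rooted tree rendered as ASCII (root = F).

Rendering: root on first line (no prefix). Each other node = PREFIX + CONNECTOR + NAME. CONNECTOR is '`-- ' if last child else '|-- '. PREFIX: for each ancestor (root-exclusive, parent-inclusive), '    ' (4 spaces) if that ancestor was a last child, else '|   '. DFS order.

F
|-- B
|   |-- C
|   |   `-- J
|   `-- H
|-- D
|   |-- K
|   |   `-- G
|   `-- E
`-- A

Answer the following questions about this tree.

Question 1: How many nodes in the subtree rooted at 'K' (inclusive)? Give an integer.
Answer: 2

Derivation:
Subtree rooted at K contains: G, K
Count = 2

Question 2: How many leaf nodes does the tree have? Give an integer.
Answer: 5

Derivation:
Leaves (nodes with no children): A, E, G, H, J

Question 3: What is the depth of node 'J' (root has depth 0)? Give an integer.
Path from root to J: F -> B -> C -> J
Depth = number of edges = 3

Answer: 3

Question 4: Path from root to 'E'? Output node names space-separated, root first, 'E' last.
Answer: F D E

Derivation:
Walk down from root: F -> D -> E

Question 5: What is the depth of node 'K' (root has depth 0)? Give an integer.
Answer: 2

Derivation:
Path from root to K: F -> D -> K
Depth = number of edges = 2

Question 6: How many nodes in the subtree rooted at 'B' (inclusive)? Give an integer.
Answer: 4

Derivation:
Subtree rooted at B contains: B, C, H, J
Count = 4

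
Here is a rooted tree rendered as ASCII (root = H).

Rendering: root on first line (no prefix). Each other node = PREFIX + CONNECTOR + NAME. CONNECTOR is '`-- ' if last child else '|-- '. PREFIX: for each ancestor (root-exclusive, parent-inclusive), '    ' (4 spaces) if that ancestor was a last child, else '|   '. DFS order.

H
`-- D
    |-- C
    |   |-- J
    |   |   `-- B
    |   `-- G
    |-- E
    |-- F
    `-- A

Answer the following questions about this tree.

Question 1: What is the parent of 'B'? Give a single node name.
Scan adjacency: B appears as child of J

Answer: J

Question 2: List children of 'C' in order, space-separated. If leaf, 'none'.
Node C's children (from adjacency): J, G

Answer: J G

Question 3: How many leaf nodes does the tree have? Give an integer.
Leaves (nodes with no children): A, B, E, F, G

Answer: 5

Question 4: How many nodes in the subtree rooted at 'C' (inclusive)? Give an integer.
Answer: 4

Derivation:
Subtree rooted at C contains: B, C, G, J
Count = 4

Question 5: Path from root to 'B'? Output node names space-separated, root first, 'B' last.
Answer: H D C J B

Derivation:
Walk down from root: H -> D -> C -> J -> B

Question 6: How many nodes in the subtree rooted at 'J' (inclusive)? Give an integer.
Answer: 2

Derivation:
Subtree rooted at J contains: B, J
Count = 2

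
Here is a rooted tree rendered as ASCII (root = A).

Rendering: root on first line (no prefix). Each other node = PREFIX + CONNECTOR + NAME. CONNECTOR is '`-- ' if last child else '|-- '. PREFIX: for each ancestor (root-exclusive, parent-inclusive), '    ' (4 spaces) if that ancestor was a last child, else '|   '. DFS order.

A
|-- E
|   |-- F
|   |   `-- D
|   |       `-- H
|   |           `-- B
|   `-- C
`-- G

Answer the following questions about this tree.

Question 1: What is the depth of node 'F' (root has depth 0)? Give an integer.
Answer: 2

Derivation:
Path from root to F: A -> E -> F
Depth = number of edges = 2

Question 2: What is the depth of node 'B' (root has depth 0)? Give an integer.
Path from root to B: A -> E -> F -> D -> H -> B
Depth = number of edges = 5

Answer: 5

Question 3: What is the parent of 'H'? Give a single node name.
Scan adjacency: H appears as child of D

Answer: D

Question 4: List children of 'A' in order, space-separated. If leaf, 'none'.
Node A's children (from adjacency): E, G

Answer: E G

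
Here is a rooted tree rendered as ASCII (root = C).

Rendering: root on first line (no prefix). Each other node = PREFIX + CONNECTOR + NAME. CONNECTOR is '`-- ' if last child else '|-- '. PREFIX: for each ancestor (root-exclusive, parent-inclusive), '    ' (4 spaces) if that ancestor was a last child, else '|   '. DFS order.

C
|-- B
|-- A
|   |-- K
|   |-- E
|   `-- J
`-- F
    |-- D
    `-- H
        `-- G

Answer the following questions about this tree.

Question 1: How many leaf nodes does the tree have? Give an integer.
Answer: 6

Derivation:
Leaves (nodes with no children): B, D, E, G, J, K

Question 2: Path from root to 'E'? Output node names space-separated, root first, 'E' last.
Answer: C A E

Derivation:
Walk down from root: C -> A -> E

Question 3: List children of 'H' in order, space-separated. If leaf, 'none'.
Node H's children (from adjacency): G

Answer: G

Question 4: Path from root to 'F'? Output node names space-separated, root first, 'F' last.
Walk down from root: C -> F

Answer: C F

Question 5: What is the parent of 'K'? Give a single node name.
Scan adjacency: K appears as child of A

Answer: A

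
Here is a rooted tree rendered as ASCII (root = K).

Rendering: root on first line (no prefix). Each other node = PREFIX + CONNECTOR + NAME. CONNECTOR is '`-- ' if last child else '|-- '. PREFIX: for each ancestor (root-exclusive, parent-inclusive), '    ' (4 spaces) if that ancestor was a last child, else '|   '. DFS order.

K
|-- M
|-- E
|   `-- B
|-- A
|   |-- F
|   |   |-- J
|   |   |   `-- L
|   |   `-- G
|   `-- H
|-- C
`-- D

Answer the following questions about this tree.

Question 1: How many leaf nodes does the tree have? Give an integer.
Leaves (nodes with no children): B, C, D, G, H, L, M

Answer: 7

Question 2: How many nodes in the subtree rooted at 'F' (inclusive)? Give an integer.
Answer: 4

Derivation:
Subtree rooted at F contains: F, G, J, L
Count = 4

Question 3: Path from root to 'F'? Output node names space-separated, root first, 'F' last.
Answer: K A F

Derivation:
Walk down from root: K -> A -> F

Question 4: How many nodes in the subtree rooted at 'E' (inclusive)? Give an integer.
Subtree rooted at E contains: B, E
Count = 2

Answer: 2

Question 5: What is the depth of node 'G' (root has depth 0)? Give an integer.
Path from root to G: K -> A -> F -> G
Depth = number of edges = 3

Answer: 3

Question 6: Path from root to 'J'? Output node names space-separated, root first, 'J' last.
Walk down from root: K -> A -> F -> J

Answer: K A F J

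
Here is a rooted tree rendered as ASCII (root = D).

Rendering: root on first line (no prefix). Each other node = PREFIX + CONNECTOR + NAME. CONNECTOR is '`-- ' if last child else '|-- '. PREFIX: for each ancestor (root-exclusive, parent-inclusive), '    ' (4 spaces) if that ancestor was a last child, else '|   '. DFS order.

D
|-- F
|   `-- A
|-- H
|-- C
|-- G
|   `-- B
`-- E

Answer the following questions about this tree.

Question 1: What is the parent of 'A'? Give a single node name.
Answer: F

Derivation:
Scan adjacency: A appears as child of F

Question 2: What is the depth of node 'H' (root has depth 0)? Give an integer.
Answer: 1

Derivation:
Path from root to H: D -> H
Depth = number of edges = 1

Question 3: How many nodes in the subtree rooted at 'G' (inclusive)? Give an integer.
Subtree rooted at G contains: B, G
Count = 2

Answer: 2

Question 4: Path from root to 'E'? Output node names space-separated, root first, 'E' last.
Walk down from root: D -> E

Answer: D E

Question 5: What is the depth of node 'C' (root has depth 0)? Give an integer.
Path from root to C: D -> C
Depth = number of edges = 1

Answer: 1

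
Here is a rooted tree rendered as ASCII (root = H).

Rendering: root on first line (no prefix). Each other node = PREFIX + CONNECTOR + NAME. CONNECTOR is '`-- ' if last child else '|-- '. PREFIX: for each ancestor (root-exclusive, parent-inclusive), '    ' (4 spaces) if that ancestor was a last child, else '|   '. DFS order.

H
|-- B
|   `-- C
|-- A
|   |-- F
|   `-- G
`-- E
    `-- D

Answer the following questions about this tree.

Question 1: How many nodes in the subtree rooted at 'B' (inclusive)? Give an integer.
Subtree rooted at B contains: B, C
Count = 2

Answer: 2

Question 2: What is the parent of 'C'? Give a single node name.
Scan adjacency: C appears as child of B

Answer: B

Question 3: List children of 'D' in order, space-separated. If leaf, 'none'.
Answer: none

Derivation:
Node D's children (from adjacency): (leaf)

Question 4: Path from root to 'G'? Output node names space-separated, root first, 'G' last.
Answer: H A G

Derivation:
Walk down from root: H -> A -> G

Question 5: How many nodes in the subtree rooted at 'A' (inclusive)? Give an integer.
Subtree rooted at A contains: A, F, G
Count = 3

Answer: 3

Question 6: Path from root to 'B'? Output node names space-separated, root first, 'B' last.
Answer: H B

Derivation:
Walk down from root: H -> B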